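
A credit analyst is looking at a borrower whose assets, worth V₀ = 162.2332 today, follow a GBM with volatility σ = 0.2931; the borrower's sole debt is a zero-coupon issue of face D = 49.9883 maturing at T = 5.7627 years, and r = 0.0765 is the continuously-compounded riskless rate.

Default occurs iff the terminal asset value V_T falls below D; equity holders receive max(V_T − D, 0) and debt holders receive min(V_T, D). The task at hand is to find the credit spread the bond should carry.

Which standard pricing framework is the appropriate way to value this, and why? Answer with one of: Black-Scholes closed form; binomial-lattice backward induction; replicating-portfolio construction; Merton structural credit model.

framework: Merton structural credit model

Key observation: with the firm-asset dynamics (V₀ = 162.2332) and a single zero-coupon liability of face 49.9883 given, debt value, spread, and default probability all derive from the option view of the balance sheet.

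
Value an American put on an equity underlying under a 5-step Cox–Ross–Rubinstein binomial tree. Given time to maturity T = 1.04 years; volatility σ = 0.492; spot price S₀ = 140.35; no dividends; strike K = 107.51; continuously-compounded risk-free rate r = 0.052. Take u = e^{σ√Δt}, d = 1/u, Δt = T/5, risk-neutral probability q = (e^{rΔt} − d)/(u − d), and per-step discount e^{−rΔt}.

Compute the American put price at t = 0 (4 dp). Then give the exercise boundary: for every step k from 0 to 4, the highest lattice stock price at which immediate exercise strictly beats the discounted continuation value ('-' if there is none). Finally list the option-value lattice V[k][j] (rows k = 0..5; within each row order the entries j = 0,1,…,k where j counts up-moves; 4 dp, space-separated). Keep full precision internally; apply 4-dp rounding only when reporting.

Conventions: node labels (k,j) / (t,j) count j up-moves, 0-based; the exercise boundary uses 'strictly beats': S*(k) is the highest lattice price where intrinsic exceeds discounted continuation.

price = 9.0540
boundary = - - - 71.5917 57.2022
tree:
9.0540
14.7868 2.7519
23.5014 5.2306 0.0000
35.9183 9.9419 0.0000 0.0000
50.3078 18.8970 0.0000 0.0000 0.0000
61.8050 35.9183 0.0000 0.0000 0.0000 0.0000

Δt=0.20800  u=1.25155  d=0.79901  q=0.46817  discount=0.98924
step 5 (expiry): payoffs max(K−S,0) = 61.8050 35.9183 0.0000 0.0000 0.0000 0.0000
step 4: (k=4,j=0): S=57.2022, K−S=50.3078, hold=49.1512 ⇒ V=50.3078 exercise | (k=4,j=1): S=89.6010, K−S=17.9090, hold=18.8970 ⇒ V=18.8970 continue | (k=4,j=2): S=140.3500, K−S=0.0000, hold=0.0000 ⇒ V=0.0000 continue | (k=4,j=3): S=219.8427, K−S=0.0000, hold=0.0000 ⇒ V=0.0000 continue | (k=4,j=4): S=344.3592, K−S=0.0000, hold=0.0000 ⇒ V=0.0000 continue  boundary S*=57.2022
step 3: (k=3,j=0): S=71.5917, K−S=35.9183, hold=35.2193 ⇒ V=35.9183 exercise | (k=3,j=1): S=112.1405, K−S=0.0000, hold=9.9419 ⇒ V=9.9419 continue | (k=3,j=2): S=175.6557, K−S=0.0000, hold=0.0000 ⇒ V=0.0000 continue | (k=3,j=3): S=275.1452, K−S=0.0000, hold=0.0000 ⇒ V=0.0000 continue  boundary S*=71.5917
step 2: (k=2,j=0): S=89.6010, K−S=17.9090, hold=23.5014 ⇒ V=23.5014 continue | (k=2,j=1): S=140.3500, K−S=0.0000, hold=5.2306 ⇒ V=5.2306 continue | (k=2,j=2): S=219.8427, K−S=0.0000, hold=0.0000 ⇒ V=0.0000 continue  boundary S*=-
step 1: (k=1,j=0): S=112.1405, K−S=0.0000, hold=14.7868 ⇒ V=14.7868 continue | (k=1,j=1): S=175.6557, K−S=0.0000, hold=2.7519 ⇒ V=2.7519 continue  boundary S*=-
step 0: (k=0,j=0): S=140.3500, K−S=0.0000, hold=9.0540 ⇒ V=9.0540 continue  boundary S*=-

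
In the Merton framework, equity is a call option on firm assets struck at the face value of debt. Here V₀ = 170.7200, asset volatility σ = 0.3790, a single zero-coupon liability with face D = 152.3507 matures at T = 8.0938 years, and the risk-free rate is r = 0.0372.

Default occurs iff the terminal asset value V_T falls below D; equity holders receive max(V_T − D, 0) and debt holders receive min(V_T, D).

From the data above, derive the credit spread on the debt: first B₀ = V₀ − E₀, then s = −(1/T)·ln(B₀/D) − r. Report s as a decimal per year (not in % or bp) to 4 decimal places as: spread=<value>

spread=0.0427

With assets at 170.7200 and a single debt payment of 152.3507 at 8.0938 years:
d₁ = [ln(V₀/D) + (r + σ²/2)T] / (σ√T)
   = [ln(170.7200/152.3507) + (0.0372 + 0.5·0.3790²)·8.0938] / (0.3790·√8.0938)
   = [0.113840 + 0.882390] / 1.078240 = 0.923941
d₂ = d₁ − σ√T = 0.923941 − 1.078240 = -0.154299
N(d₁) = 0.822241,  N(d₂) = 0.438687,  e^(−rT) = 0.740012
E₀ = V₀·N(d₁) − D·e^(−rT)·N(d₂)
   = 170.7200·0.822241 − 152.3507·0.740012·0.438687 = 90.914928
B₀ = V₀ − E₀ = 170.7200 − 90.914928 = 79.805072
spread = −(1/T)·ln(B₀/D) − r = −(1/8.0938)·ln(79.805072/152.3507) − 0.0372 = 0.04268807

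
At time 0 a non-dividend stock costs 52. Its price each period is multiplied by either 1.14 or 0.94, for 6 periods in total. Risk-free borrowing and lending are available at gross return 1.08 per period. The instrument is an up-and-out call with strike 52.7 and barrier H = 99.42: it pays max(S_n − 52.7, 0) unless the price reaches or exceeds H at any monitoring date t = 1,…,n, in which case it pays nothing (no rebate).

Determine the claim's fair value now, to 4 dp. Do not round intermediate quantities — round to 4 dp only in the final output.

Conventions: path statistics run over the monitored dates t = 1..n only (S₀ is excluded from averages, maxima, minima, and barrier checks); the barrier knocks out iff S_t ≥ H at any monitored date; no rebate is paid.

price = 12.9861

With p* = (R−d)/(u−d) = 0.7000, sum probability × payoff across the paths and divide by R^6.
Enumerate all 2^6 = 64 price paths (U = up ×1.14, D = down ×0.94); each path with k up-moves has probability p*^k·(1−p*)^(6−k).
DDDDDD: M=48.8800, payoff=0.0000, prob=0.000729
UDDDDD: M=59.2800, payoff=0.0000, prob=0.001701
DUDDDD: M=55.7232, payoff=0.0000, prob=0.001701
UUDDDD: M=67.5792, payoff=0.0624, prob=0.003969
DDUDDD: M=52.3798, payoff=0.0000, prob=0.001701
UDUDDD: M=63.5244, payoff=0.0624, prob=0.003969
DUUDDD: M=63.5244, payoff=0.0624, prob=0.003969
UUUDDD: M=77.0403, payoff=11.2884, prob=0.009261
DDDUDD: M=49.2370, payoff=0.0000, prob=0.001701
UDDUDD: M=59.7130, payoff=0.0624, prob=0.003969
DUDUDD: M=59.7130, payoff=0.0624, prob=0.003969
UUDUDD: M=72.4179, payoff=11.2884, prob=0.009261
DDUUDD: M=59.7130, payoff=0.0624, prob=0.003969
UDUUDD: M=72.4179, payoff=11.2884, prob=0.009261
DUUUDD: M=72.4179, payoff=11.2884, prob=0.009261
UUUUDD: M=87.8259, payoff=24.9030, prob=0.021609
DDDDUD: M=48.8800, payoff=0.0000, prob=0.001701
UDDDUD: M=59.2800, payoff=0.0624, prob=0.003969
DUDDUD: M=56.1302, payoff=0.0624, prob=0.003969
UUDDUD: M=68.0728, payoff=11.2884, prob=0.009261
DDUDUD: M=56.1302, payoff=0.0624, prob=0.003969
UDUDUD: M=68.0728, payoff=11.2884, prob=0.009261
DUUDUD: M=68.0728, payoff=11.2884, prob=0.009261
UUUDUD: M=82.5564, payoff=24.9030, prob=0.021609
DDDUUD: M=56.1302, payoff=0.0624, prob=0.003969
UDDUUD: M=68.0728, payoff=11.2884, prob=0.009261
DUDUUD: M=68.0728, payoff=11.2884, prob=0.009261
UUDUUD: M=82.5564, payoff=24.9030, prob=0.021609
DDUUUD: M=68.0728, payoff=11.2884, prob=0.009261
UDUUUD: M=82.5564, payoff=24.9030, prob=0.021609
DUUUUD: M=82.5564, payoff=24.9030, prob=0.021609
UUUUUD: M=100.1216, payoff=0.0000, prob=0.050421
DDDDDU: M=48.8800, payoff=0.0000, prob=0.001701
UDDDDU: M=59.2800, payoff=0.0624, prob=0.003969
DUDDDU: M=55.7232, payoff=0.0624, prob=0.003969
UUDDDU: M=67.5792, payoff=11.2884, prob=0.009261
DDUDDU: M=52.7624, payoff=0.0624, prob=0.003969
UDUDDU: M=63.9884, payoff=11.2884, prob=0.009261
DUUDDU: M=63.9884, payoff=11.2884, prob=0.009261
UUUDDU: M=77.6030, payoff=24.9030, prob=0.021609
DDDUDU: M=52.7624, payoff=0.0624, prob=0.003969
UDDUDU: M=63.9884, payoff=11.2884, prob=0.009261
DUDUDU: M=63.9884, payoff=11.2884, prob=0.009261
UUDUDU: M=77.6030, payoff=24.9030, prob=0.021609
DDUUDU: M=63.9884, payoff=11.2884, prob=0.009261
UDUUDU: M=77.6030, payoff=24.9030, prob=0.021609
DUUUDU: M=77.6030, payoff=24.9030, prob=0.021609
UUUUDU: M=94.1143, payoff=41.4143, prob=0.050421
DDDDUU: M=52.7624, payoff=0.0624, prob=0.003969
UDDDUU: M=63.9884, payoff=11.2884, prob=0.009261
DUDDUU: M=63.9884, payoff=11.2884, prob=0.009261
UUDDUU: M=77.6030, payoff=24.9030, prob=0.021609
DDUDUU: M=63.9884, payoff=11.2884, prob=0.009261
UDUDUU: M=77.6030, payoff=24.9030, prob=0.021609
DUUDUU: M=77.6030, payoff=24.9030, prob=0.021609
UUUDUU: M=94.1143, payoff=41.4143, prob=0.050421
DDDUUU: M=63.9884, payoff=11.2884, prob=0.009261
UDDUUU: M=77.6030, payoff=24.9030, prob=0.021609
DUDUUU: M=77.6030, payoff=24.9030, prob=0.021609
UUDUUU: M=94.1143, payoff=41.4143, prob=0.050421
DDUUUU: M=77.6030, payoff=24.9030, prob=0.021609
UDUUUU: M=94.1143, payoff=41.4143, prob=0.050421
DUUUUU: M=94.1143, payoff=41.4143, prob=0.050421
UUUUUU: M=114.1386, payoff=0.0000, prob=0.117649
Price = Σ prob·payoff / R^6 = 20.607231 / 1.586874 = 12.9861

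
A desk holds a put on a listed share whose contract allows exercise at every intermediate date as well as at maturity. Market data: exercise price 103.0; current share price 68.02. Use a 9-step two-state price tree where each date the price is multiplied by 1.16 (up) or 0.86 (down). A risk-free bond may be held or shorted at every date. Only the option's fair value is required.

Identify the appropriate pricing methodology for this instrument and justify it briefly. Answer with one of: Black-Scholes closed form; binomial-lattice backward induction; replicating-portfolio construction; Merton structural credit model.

Key observation: an American put (K = 103, S₀ = 68.02) on a 9-date tree has no closed form — the optimal stopping decision is embedded and must be resolved recursively from expiry.

framework: binomial-lattice backward induction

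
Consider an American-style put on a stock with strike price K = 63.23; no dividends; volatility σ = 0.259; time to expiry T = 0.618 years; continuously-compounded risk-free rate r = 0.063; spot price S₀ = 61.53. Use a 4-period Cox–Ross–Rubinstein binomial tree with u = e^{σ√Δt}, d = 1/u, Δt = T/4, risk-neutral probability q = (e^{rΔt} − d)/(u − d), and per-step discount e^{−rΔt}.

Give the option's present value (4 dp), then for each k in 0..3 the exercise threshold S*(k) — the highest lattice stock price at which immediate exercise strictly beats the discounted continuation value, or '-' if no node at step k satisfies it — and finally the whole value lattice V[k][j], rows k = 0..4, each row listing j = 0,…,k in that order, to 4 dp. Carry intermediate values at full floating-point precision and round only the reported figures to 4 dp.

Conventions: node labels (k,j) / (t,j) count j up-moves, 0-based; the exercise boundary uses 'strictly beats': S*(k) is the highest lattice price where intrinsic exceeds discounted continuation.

Δt=0.15450  u=1.10717  d=0.90321  q=0.52253  discount=0.99031
step 4 (expiry): payoffs max(K−S,0) = 22.2817 13.0349 1.7000 0.0000 0.0000
step 3: (k=3,j=0): S=45.3365, K−S=17.8935, hold=17.2810 ⇒ V=17.8935 exercise | (k=3,j=1): S=55.5743, K−S=7.6557, hold=7.0432 ⇒ V=7.6557 exercise | (k=3,j=2): S=68.1239, K−S=0.0000, hold=0.8038 ⇒ V=0.8038 continue | (k=3,j=3): S=83.5075, K−S=0.0000, hold=0.0000 ⇒ V=0.0000 continue  boundary S*=55.5743
step 2: (k=2,j=0): S=50.1951, K−S=13.0349, hold=12.4224 ⇒ V=13.0349 exercise | (k=2,j=1): S=61.5300, K−S=1.7000, hold=4.0359 ⇒ V=4.0359 continue | (k=2,j=2): S=75.4245, K−S=0.0000, hold=0.3801 ⇒ V=0.3801 continue  boundary S*=50.1951
step 1: (k=1,j=0): S=55.5743, K−S=7.6557, hold=8.2520 ⇒ V=8.2520 continue | (k=1,j=1): S=68.1239, K−S=0.0000, hold=2.1051 ⇒ V=2.1051 continue  boundary S*=-
step 0: (k=0,j=0): S=61.5300, K−S=1.7000, hold=4.9912 ⇒ V=4.9912 continue  boundary S*=-

price = 4.9912
boundary = - - 50.1951 55.5743
tree:
4.9912
8.2520 2.1051
13.0349 4.0359 0.3801
17.8935 7.6557 0.8038 0.0000
22.2817 13.0349 1.7000 0.0000 0.0000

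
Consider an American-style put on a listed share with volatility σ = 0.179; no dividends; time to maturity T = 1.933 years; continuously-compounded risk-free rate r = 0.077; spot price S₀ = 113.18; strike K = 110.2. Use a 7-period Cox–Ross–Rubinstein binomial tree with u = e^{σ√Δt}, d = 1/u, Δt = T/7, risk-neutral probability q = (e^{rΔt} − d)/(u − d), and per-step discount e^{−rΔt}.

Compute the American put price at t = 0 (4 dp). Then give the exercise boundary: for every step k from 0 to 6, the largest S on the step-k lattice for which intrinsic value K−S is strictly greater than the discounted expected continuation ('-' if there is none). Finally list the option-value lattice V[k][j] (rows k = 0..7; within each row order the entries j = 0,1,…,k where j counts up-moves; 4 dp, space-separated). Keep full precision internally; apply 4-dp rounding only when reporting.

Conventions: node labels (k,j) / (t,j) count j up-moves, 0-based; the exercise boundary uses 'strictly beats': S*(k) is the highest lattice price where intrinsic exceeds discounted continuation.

params: Δt=0.27614 u=1.09863 d=0.91023 q=0.59057 e^(-rΔt)=0.97896
t_7 payoffs: 51.6116 39.4846 24.8475 7.1807 0.0000 0.0000 0.0000 0.0000
t_6: node(6,0) S=64.3669 payoff=45.8331 vs cont=43.5146 → 45.8331 [stop]  node(6,1) S=77.6900 payoff=32.5100 vs cont=30.1916 → 32.5100 [stop]  node(6,2) S=93.7708 payoff=16.4292 vs cont=14.1108 → 16.4292 [stop]  node(6,3) S=113.1800 payoff=0.0000 vs cont=2.8782 → 2.8782 [wait]  node(6,4) S=136.6067 payoff=0.0000 vs cont=0.0000 → 0.0000 [wait]  node(6,5) S=164.8824 payoff=0.0000 vs cont=0.0000 → 0.0000 [wait]  node(6,6) S=199.0108 payoff=0.0000 vs cont=0.0000 → 0.0000 [wait]  ⇒ S*(6)=93.7708
t_5: node(5,0) S=70.7154 payoff=39.4846 vs cont=37.1662 → 39.4846 [stop]  node(5,1) S=85.3525 payoff=24.8475 vs cont=22.5291 → 24.8475 [stop]  node(5,2) S=103.0193 payoff=7.1807 vs cont=8.2491 → 8.2491 [wait]  node(5,3) S=124.3429 payoff=0.0000 vs cont=1.1536 → 1.1536 [wait]  node(5,4) S=150.0801 payoff=0.0000 vs cont=0.0000 → 0.0000 [wait]  node(5,5) S=181.1446 payoff=0.0000 vs cont=0.0000 → 0.0000 [wait]  ⇒ S*(5)=85.3525
t_4: node(4,0) S=77.6900 payoff=32.5100 vs cont=30.1916 → 32.5100 [stop]  node(4,1) S=93.7708 payoff=16.4292 vs cont=14.7285 → 16.4292 [stop]  node(4,2) S=113.1800 payoff=0.0000 vs cont=3.9734 → 3.9734 [wait]  node(4,3) S=136.6067 payoff=0.0000 vs cont=0.4624 → 0.4624 [wait]  node(4,4) S=164.8824 payoff=0.0000 vs cont=0.0000 → 0.0000 [wait]  ⇒ S*(4)=93.7708
t_3: node(3,0) S=85.3525 payoff=24.8475 vs cont=22.5291 → 24.8475 [stop]  node(3,1) S=103.0193 payoff=7.1807 vs cont=8.8823 → 8.8823 [wait]  node(3,2) S=124.3429 payoff=0.0000 vs cont=1.8599 → 1.8599 [wait]  node(3,3) S=150.0801 payoff=0.0000 vs cont=0.1853 → 0.1853 [wait]  ⇒ S*(3)=85.3525
t_2: node(2,0) S=93.7708 payoff=16.4292 vs cont=15.0946 → 16.4292 [stop]  node(2,1) S=113.1800 payoff=0.0000 vs cont=4.6355 → 4.6355 [wait]  node(2,2) S=136.6067 payoff=0.0000 vs cont=0.8526 → 0.8526 [wait]  ⇒ S*(2)=93.7708
t_1: node(1,0) S=103.0193 payoff=7.1807 vs cont=9.2651 → 9.2651 [wait]  node(1,1) S=124.3429 payoff=0.0000 vs cont=2.3509 → 2.3509 [wait]  ⇒ S*(1)=-
t_0: node(0,0) S=113.1800 payoff=0.0000 vs cont=5.0728 → 5.0728 [wait]  ⇒ S*(0)=-

price = 5.0728
boundary = - - 93.7708 85.3525 93.7708 85.3525 93.7708
tree:
5.0728
9.2651 2.3509
16.4292 4.6355 0.8526
24.8475 8.8823 1.8599 0.1853
32.5100 16.4292 3.9734 0.4624 0.0000
39.4846 24.8475 8.2491 1.1536 0.0000 0.0000
45.8331 32.5100 16.4292 2.8782 0.0000 0.0000 0.0000
51.6116 39.4846 24.8475 7.1807 0.0000 0.0000 0.0000 0.0000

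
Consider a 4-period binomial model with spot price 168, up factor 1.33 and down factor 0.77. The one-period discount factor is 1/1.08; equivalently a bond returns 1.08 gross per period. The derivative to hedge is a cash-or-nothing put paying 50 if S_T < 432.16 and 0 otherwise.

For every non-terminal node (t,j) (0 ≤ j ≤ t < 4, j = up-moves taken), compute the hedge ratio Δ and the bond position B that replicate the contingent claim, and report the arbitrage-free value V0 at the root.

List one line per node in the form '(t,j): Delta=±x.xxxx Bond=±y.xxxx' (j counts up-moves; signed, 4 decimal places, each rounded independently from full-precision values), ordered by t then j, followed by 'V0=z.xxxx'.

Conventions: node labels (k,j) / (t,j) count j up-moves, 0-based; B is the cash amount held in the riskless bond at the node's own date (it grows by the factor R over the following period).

Risk-neutral probability p* = (R−d)/(u−d) = (1.08−0.77)/(1.33−0.77) = 0.5536.
At maturity the claim pays: V(4,0)=50.0000, V(4,1)=50.0000, V(4,2)=50.0000, V(4,3)=50.0000, V(4,4)=0.0000
  t=3,j=0: stock 76.6975 → up 102.0077 (V=50.0000), down 59.0571 (V=50.0000). Price 46.2963; hedge Δ=0.0000, bond B=46.2963.
  t=3,j=1: stock 132.4776 → up 176.1952 (V=50.0000), down 102.0077 (V=50.0000). Price 46.2963; hedge Δ=0.0000, bond B=46.2963.
  t=3,j=2: stock 228.8249 → up 304.3371 (V=50.0000), down 176.1952 (V=50.0000). Price 46.2963; hedge Δ=0.0000, bond B=46.2963.
  t=3,j=3: stock 395.2430 → up 525.6732 (V=0.0000), down 304.3371 (V=50.0000). Price 20.6680; hedge Δ=-0.2259, bond B=109.9537.
  t=2,j=0: stock 99.6072 → up 132.4776 (V=46.2963), down 76.6975 (V=46.2963). Price 42.8669; hedge Δ=0.0000, bond B=42.8669.
  t=2,j=1: stock 172.0488 → up 228.8249 (V=46.2963), down 132.4776 (V=46.2963). Price 42.8669; hedge Δ=0.0000, bond B=42.8669.
  t=2,j=2: stock 297.1752 → up 395.2430 (V=20.6680), down 228.8249 (V=46.2963). Price 29.7307; hedge Δ=-0.1540, bond B=75.4956.
  t=1,j=0: stock 129.3600 → up 172.0488 (V=42.8669), down 99.6072 (V=42.8669). Price 39.6916; hedge Δ=0.0000, bond B=39.6916.
  t=1,j=1: stock 223.4400 → up 297.1752 (V=29.7307), down 172.0488 (V=42.8669). Price 32.9584; hedge Δ=-0.1050, bond B=56.4159.
  t=0,j=0: stock 168.0000 → up 223.4400 (V=32.9584), down 129.3600 (V=39.6916). Price 33.3003; hedge Δ=-0.0716, bond B=45.3238.
Sanity check at the root: Δ(0,0)·S0 + B(0,0) reproduces V0 = 33.3003.

(0,0): Delta=-0.0716 Bond=45.3238
(1,0): Delta=0.0000 Bond=39.6916
(1,1): Delta=-0.1050 Bond=56.4159
(2,0): Delta=0.0000 Bond=42.8669
(2,1): Delta=0.0000 Bond=42.8669
(2,2): Delta=-0.1540 Bond=75.4956
(3,0): Delta=0.0000 Bond=46.2963
(3,1): Delta=0.0000 Bond=46.2963
(3,2): Delta=0.0000 Bond=46.2963
(3,3): Delta=-0.2259 Bond=109.9537
V0=33.3003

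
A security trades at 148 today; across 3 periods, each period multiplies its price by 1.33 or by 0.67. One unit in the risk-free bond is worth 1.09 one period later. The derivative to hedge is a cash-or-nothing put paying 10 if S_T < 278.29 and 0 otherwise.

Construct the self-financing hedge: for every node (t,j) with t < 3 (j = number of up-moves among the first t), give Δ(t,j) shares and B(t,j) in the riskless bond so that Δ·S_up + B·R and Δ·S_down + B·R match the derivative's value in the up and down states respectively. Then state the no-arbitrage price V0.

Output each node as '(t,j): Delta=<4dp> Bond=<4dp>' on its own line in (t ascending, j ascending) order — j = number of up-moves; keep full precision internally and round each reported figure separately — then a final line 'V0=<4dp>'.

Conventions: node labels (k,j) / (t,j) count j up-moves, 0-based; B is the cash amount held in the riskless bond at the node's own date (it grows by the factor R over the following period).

(0,0): Delta=-0.0349 Bond=10.8962
(1,0): Delta=0.0000 Bond=8.4168
(1,1): Delta=-0.0449 Bond=13.8541
(2,0): Delta=0.0000 Bond=9.1743
(2,1): Delta=0.0000 Bond=9.1743
(2,2): Delta=-0.0579 Bond=18.4876
V0=5.7319

Since d<R<u, set p* = (R−d)/(u−d) = 0.6364; price each node as the discounted p*-expectation of its children.
At maturity the claim pays: V(3,0)=10.0000, V(3,1)=10.0000, V(3,2)=10.0000, V(3,3)=0.0000
(2,0): S=66.4372. Δ = (V_up−V_dn)/(S_up−S_dn) = (10.0000−10.0000)/(88.3615−44.5129) = 0.0000. V = [p*·10.0000 + (1−p*)·10.0000]/1.09 = 9.1743. B = V − Δ·S = 9.1743.
(2,1): S=131.8828. Δ = (V_up−V_dn)/(S_up−S_dn) = (10.0000−10.0000)/(175.4041−88.3615) = 0.0000. V = [p*·10.0000 + (1−p*)·10.0000]/1.09 = 9.1743. B = V − Δ·S = 9.1743.
(2,2): S=261.7972. Δ = (V_up−V_dn)/(S_up−S_dn) = (0.0000−10.0000)/(348.1903−175.4041) = -0.0579. V = [p*·0.0000 + (1−p*)·10.0000]/1.09 = 3.3361. B = V − Δ·S = 18.4876.
(1,0): S=99.1600. Δ = (V_up−V_dn)/(S_up−S_dn) = (9.1743−9.1743)/(131.8828−66.4372) = 0.0000. V = [p*·9.1743 + (1−p*)·9.1743]/1.09 = 8.4168. B = V − Δ·S = 8.4168.
(1,1): S=196.8400. Δ = (V_up−V_dn)/(S_up−S_dn) = (3.3361−9.1743)/(261.7972−131.8828) = -0.0449. V = [p*·3.3361 + (1−p*)·9.1743]/1.09 = 5.0083. B = V − Δ·S = 13.8541.
(0,0): S=148.0000. Δ = (V_up−V_dn)/(S_up−S_dn) = (5.0083−8.4168)/(196.8400−99.1600) = -0.0349. V = [p*·5.0083 + (1−p*)·8.4168]/1.09 = 5.7319. B = V − Δ·S = 10.8962.
Check: Δ(0,0)·S0 + B(0,0) = 5.7319 = V0.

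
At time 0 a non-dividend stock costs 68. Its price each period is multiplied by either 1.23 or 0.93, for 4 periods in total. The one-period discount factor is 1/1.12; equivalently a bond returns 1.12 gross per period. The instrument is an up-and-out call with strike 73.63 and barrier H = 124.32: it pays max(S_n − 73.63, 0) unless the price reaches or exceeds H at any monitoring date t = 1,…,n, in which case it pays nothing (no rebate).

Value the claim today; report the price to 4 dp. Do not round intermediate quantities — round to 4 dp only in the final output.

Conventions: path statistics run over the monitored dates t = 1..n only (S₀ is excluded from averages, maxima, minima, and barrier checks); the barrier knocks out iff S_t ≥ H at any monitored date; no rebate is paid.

price = 10.9792

No-arbitrage gives p* = (R−d)/(u−d) = 0.6333: enumerate every path, weight its payoff by its p*-probability, and discount by R^4.
Enumerate all 2^4 = 16 price paths (U = up ×1.23, D = down ×0.93); each path with k up-moves has probability p*^k·(1−p*)^(4−k).
DDDD: M=63.2400, payoff=0.0000, prob=0.018075
UDDD: M=83.6400, payoff=0.0000, prob=0.031221
DUDD: M=77.7852, payoff=0.0000, prob=0.031221
UUDD: M=102.8772, payoff=15.3485, prob=0.053927
DDUD: M=72.3402, payoff=0.0000, prob=0.031221
UDUD: M=95.6758, payoff=15.3485, prob=0.053927
DUUD: M=95.6758, payoff=15.3485, prob=0.053927
UUUD: M=126.5390, payoff=0.0000, prob=0.093147
DDDU: M=67.2764, payoff=0.0000, prob=0.031221
UDDU: M=88.9785, payoff=15.3485, prob=0.053927
DUDU: M=88.9785, payoff=15.3485, prob=0.053927
UUDU: M=117.6812, payoff=44.0512, prob=0.093147
DDUU: M=88.9785, payoff=15.3485, prob=0.053927
UDUU: M=117.6812, payoff=44.0512, prob=0.093147
DUUU: M=117.6812, payoff=44.0512, prob=0.093147
UUUU: M=155.6429, payoff=0.0000, prob=0.160890
Price = Σ prob·payoff / R^4 = 17.275911 / 1.573519 = 10.9792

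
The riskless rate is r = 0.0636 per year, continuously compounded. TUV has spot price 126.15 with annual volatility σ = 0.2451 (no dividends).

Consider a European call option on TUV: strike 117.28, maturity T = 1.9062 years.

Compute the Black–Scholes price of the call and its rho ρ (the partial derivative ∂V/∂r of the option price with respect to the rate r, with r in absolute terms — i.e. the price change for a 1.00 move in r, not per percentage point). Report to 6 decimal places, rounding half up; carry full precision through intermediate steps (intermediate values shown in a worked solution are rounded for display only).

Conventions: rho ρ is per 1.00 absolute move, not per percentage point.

price = 29.026849
ρ = 130.124768

σ√T = 0.2451·√1.9062 = 0.338398
d₁ = (ln(S/K) + (r+σ²/2)T) / (σ√T) = (ln(126.15/117.28) + (0.0636+0.2451²/2)·1.9062) / 0.338398 = (0.072907 + 0.178491) / 0.338398 = 0.742908
d₂ = d₁ − σ√T = 0.742908 − 0.338398 = 0.404510
e^{−rT} = 0.885826
N(d₁) = 0.771231,  N(d₂) = 0.657081
Call price V = S·N(d₁) − K·e^{−rT}·N(d₂) = 97.290813 − 68.263964 = 29.026849
ρ = K·T·e^{−rT}·N(d₂) = 130.124768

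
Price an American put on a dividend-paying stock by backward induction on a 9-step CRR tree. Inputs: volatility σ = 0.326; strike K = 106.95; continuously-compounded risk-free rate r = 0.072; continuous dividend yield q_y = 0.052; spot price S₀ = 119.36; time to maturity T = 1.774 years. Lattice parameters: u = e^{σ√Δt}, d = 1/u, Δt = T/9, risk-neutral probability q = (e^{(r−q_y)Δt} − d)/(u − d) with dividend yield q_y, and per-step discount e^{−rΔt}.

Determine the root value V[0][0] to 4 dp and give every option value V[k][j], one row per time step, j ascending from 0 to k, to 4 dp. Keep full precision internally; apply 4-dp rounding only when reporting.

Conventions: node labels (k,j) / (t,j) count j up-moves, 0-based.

Δt=0.19711  u=1.15573  d=0.86525  q=0.47748  discount=0.98591
step 9 (expiry): payoffs max(K−S,0) = 74.5055 63.6133 49.0643 29.6310 3.6736 0.0000 0.0000 0.0000 0.0000 0.0000
k=8: (k=8,j=0): S=37.4972, K−S=69.4528, hold=68.3281 ⇒ V=69.4528 exercise | (k=8,j=1): S=50.0857, K−S=56.8643, hold=55.8680 ⇒ V=56.8643 exercise | (k=8,j=2): S=66.9004, K−S=40.0496, hold=39.2247 ⇒ V=40.0496 exercise | (k=8,j=3): S=89.3601, K−S=17.5899, hold=16.9940 ⇒ V=17.5899 exercise | (k=8,j=4): S=119.3600, K−S=0.0000, hold=1.8925 ⇒ V=1.8925 continue | (k=8,j=5): S=159.4314, K−S=0.0000, hold=0.0000 ⇒ V=0.0000 continue | (k=8,j=6): S=212.9556, K−S=0.0000, hold=0.0000 ⇒ V=0.0000 continue | (k=8,j=7): S=284.4488, K−S=0.0000, hold=0.0000 ⇒ V=0.0000 continue | (k=8,j=8): S=379.9437, K−S=0.0000, hold=0.0000 ⇒ V=0.0000 continue
k=7: (k=7,j=0): S=43.3367, K−S=63.6133, hold=62.5481 ⇒ V=63.6133 exercise | (k=7,j=1): S=57.8857, K−S=49.0643, hold=48.1475 ⇒ V=49.0643 exercise | (k=7,j=2): S=77.3190, K−S=29.6310, hold=28.9124 ⇒ V=29.6310 exercise | (k=7,j=3): S=103.2764, K−S=3.6736, hold=9.9525 ⇒ V=9.9525 continue | (k=7,j=4): S=137.9483, K−S=0.0000, hold=0.9749 ⇒ V=0.9749 continue | (k=7,j=5): S=184.2602, K−S=0.0000, hold=0.0000 ⇒ V=0.0000 continue | (k=7,j=6): S=246.1198, K−S=0.0000, hold=0.0000 ⇒ V=0.0000 continue | (k=7,j=7): S=328.7469, K−S=0.0000, hold=0.0000 ⇒ V=0.0000 continue
k=6: (k=6,j=0): S=50.0857, K−S=56.8643, hold=55.8680 ⇒ V=56.8643 exercise | (k=6,j=1): S=66.9004, K−S=40.0496, hold=39.2247 ⇒ V=40.0496 exercise | (k=6,j=2): S=89.3601, K−S=17.5899, hold=19.9498 ⇒ V=19.9498 continue | (k=6,j=3): S=119.3600, K−S=0.0000, hold=5.5861 ⇒ V=5.5861 continue | (k=6,j=4): S=159.4314, K−S=0.0000, hold=0.5022 ⇒ V=0.5022 continue | (k=6,j=5): S=212.9556, K−S=0.0000, hold=0.0000 ⇒ V=0.0000 continue | (k=6,j=6): S=284.4488, K−S=0.0000, hold=0.0000 ⇒ V=0.0000 continue
k=5: (k=5,j=0): S=57.8857, K−S=49.0643, hold=48.1475 ⇒ V=49.0643 exercise | (k=5,j=1): S=77.3190, K−S=29.6310, hold=30.0233 ⇒ V=30.0233 continue | (k=5,j=2): S=103.2764, K−S=3.6736, hold=12.9070 ⇒ V=12.9070 continue | (k=5,j=3): S=137.9483, K−S=0.0000, hold=3.1141 ⇒ V=3.1141 continue | (k=5,j=4): S=184.2602, K−S=0.0000, hold=0.2587 ⇒ V=0.2587 continue | (k=5,j=5): S=246.1198, K−S=0.0000, hold=0.0000 ⇒ V=0.0000 continue
k=4: (k=4,j=0): S=66.9004, K−S=40.0496, hold=39.4094 ⇒ V=40.0496 exercise | (k=4,j=1): S=89.3601, K−S=17.5899, hold=21.5427 ⇒ V=21.5427 continue | (k=4,j=2): S=119.3600, K−S=0.0000, hold=8.1151 ⇒ V=8.1151 continue | (k=4,j=3): S=159.4314, K−S=0.0000, hold=1.7261 ⇒ V=1.7261 continue | (k=4,j=4): S=212.9556, K−S=0.0000, hold=0.1333 ⇒ V=0.1333 continue
k=3: (k=3,j=0): S=77.3190, K−S=29.6310, hold=30.7731 ⇒ V=30.7731 continue | (k=3,j=1): S=103.2764, K−S=3.6736, hold=14.9181 ⇒ V=14.9181 continue | (k=3,j=2): S=137.9483, K−S=0.0000, hold=4.9931 ⇒ V=4.9931 continue | (k=3,j=3): S=184.2602, K−S=0.0000, hold=0.9519 ⇒ V=0.9519 continue
k=2: (k=2,j=0): S=89.3601, K−S=17.5899, hold=22.8758 ⇒ V=22.8758 continue | (k=2,j=1): S=119.3600, K−S=0.0000, hold=10.0357 ⇒ V=10.0357 continue | (k=2,j=2): S=159.4314, K−S=0.0000, hold=3.0204 ⇒ V=3.0204 continue
k=1: (k=1,j=0): S=103.2764, K−S=3.6736, hold=16.5090 ⇒ V=16.5090 continue | (k=1,j=1): S=137.9483, K−S=0.0000, hold=6.5918 ⇒ V=6.5918 continue
k=0: (k=0,j=0): S=119.3600, K−S=0.0000, hold=11.6078 ⇒ V=11.6078 continue

price = 11.6078
tree:
11.6078
16.5090 6.5918
22.8758 10.0357 3.0204
30.7731 14.9181 4.9931 0.9519
40.0496 21.5427 8.1151 1.7261 0.1333
49.0643 30.0233 12.9070 3.1141 0.2587 0.0000
56.8643 40.0496 19.9498 5.5861 0.5022 0.0000 0.0000
63.6133 49.0643 29.6310 9.9525 0.9749 0.0000 0.0000 0.0000
69.4528 56.8643 40.0496 17.5899 1.8925 0.0000 0.0000 0.0000 0.0000
74.5055 63.6133 49.0643 29.6310 3.6736 0.0000 0.0000 0.0000 0.0000 0.0000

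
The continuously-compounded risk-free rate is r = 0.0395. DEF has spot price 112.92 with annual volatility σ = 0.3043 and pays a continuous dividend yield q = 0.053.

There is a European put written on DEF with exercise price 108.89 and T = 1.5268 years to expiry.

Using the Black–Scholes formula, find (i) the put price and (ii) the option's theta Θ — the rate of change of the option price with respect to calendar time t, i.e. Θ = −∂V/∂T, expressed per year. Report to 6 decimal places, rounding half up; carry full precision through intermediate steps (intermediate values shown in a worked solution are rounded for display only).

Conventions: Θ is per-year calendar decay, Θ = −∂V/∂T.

σ√T = 0.3043·√1.5268 = 0.376004
d₁ = (ln(S/K) + (r−q+σ²/2)T) / (σ√T) = (ln(112.92/108.89) + (0.0395−0.053+0.3043²/2)·1.5268) / 0.376004 = (0.036341 + 0.050078) / 0.376004 = 0.229836
d₂ = d₁ − σ√T = 0.229836 − 0.376004 = -0.146169
e^{−rT} = 0.941474
e^{−qT} = 0.922267
N(−d₁) = 0.409110,  N(−d₂) = 0.558106
Put price V = K·e^{−rT}·N(−d₂) − S·e^{−qT}·N(−d₁) = 57.215396 − 42.605665 = 14.609732
φ(d₁) = (1/√(2π))·e^{−d₁²/2} = 0.388543
Θ = −S·e^{−qT}·φ(d₁)·σ/(2√T) − q·S·e^{−qT}·N(−d₁) + r·K·e^{−rT}·N(−d₂) = −4.982506 − 2.258100 + 2.260008 = -4.980598

price = 14.609732
Θ = -4.980598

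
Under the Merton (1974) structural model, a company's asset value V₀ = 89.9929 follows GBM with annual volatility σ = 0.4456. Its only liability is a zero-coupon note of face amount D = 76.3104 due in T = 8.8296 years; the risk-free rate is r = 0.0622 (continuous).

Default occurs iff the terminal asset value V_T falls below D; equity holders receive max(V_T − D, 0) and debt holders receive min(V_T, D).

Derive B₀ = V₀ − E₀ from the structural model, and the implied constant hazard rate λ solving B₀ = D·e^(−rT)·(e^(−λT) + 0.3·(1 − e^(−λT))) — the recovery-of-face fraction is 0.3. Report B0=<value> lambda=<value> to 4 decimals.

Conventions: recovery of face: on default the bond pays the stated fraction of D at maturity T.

B0=30.2110 lambda=0.0675

Work the structural quantities from V₀ = 89.9929 against face 76.3104:
d₁ = [ln(V₀/D) + (r + σ²/2)T] / (σ√T)
   = [ln(89.9929/76.3104) + (0.0622 + 0.5·0.4456²)·8.8296] / (0.4456·√8.8296)
   = [0.164922 + 1.425801] / 1.324084 = 1.201375
d₂ = d₁ − σ√T = 1.201375 − 1.324084 = -0.122709
N(d₁) = 0.885197,  N(d₂) = 0.451169,  e^(−rT) = 0.577411
E₀ = V₀·N(d₁) − D·e^(−rT)·N(d₂)
   = 89.9929·0.885197 − 76.3104·0.577411·0.451169 = 59.781859
B₀ = V₀ − E₀ = 89.9929 − 59.781859 = 30.211041
e^(−λT) = (B₀·e^(rT)/D − 0.3)/(1 − 0.3) = (30.2110·1.731869/76.3104 − 0.3)/0.7 = 0.55091483
λ = −ln(0.55091483)/8.8296 = 0.067520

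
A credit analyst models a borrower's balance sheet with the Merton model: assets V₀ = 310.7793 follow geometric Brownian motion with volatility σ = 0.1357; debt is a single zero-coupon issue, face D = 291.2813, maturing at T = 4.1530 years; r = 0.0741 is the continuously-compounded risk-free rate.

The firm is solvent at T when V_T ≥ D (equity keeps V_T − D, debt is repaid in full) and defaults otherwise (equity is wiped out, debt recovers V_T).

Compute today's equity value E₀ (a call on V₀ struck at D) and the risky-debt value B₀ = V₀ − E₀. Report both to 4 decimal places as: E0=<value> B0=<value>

With assets at 310.7793 and a single debt payment of 291.2813 at 4.1530 years:
d₁ = [ln(V₀/D) + (r + σ²/2)T] / (σ√T)
   = [ln(310.7793/291.2813) + (0.0741 + 0.5·0.1357²)·4.1530] / (0.1357·√4.1530)
   = [0.064794 + 0.345975] / 0.276542 = 1.485376
d₂ = d₁ − σ√T = 1.485376 − 0.276542 = 1.208834
N(d₁) = 0.931278,  N(d₂) = 0.886637,  e^(−rT) = 0.735108
E₀ = V₀·N(d₁) − D·e^(−rT)·N(d₂)
   = 310.7793·0.931278 − 291.2813·0.735108·0.886637 = 99.572277
B₀ = V₀ − E₀ = 310.7793 − 99.572277 = 211.207023

E0=99.5723 B0=211.2070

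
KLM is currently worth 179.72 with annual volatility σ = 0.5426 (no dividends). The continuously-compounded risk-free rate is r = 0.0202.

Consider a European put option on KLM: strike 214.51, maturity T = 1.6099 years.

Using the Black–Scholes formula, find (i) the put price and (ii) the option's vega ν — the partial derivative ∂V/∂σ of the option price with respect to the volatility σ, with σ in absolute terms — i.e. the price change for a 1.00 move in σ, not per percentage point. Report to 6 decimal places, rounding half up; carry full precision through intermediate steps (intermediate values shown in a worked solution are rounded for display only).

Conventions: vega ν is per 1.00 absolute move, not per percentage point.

price = 67.224221
ν = 90.153274

σ√T = 0.5426·√1.6099 = 0.688461
d₁ = (ln(S/K) + (r+σ²/2)T) / (σ√T) = (ln(179.72/214.51) + (0.0202+0.5426²/2)·1.6099) / 0.688461 = (-0.176956 + 0.269509) / 0.688461 = 0.134434
d₂ = d₁ − σ√T = 0.134434 − 0.688461 = -0.554026
e^{−rT} = 0.968003
N(−d₁) = 0.446530,  N(−d₂) = 0.710220
Put price V = K·e^{−rT}·N(−d₂) − S·N(−d₁) = 147.474505 − 80.250284 = 67.224221
φ(d₁) = (1/√(2π))·e^{−d₁²/2} = 0.395354
ν = S·φ(d₁)·√T = 90.153274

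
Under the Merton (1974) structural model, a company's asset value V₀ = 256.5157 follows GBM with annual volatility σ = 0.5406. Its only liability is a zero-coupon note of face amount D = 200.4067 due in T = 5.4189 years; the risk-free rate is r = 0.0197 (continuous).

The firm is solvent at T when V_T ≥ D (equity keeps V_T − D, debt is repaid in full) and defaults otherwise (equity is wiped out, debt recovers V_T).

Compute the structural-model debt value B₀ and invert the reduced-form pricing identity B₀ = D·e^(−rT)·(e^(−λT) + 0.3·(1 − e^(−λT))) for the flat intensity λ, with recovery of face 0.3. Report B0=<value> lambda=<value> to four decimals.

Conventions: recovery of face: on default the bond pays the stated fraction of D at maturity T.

Apply the equity-as-call identities (strike 200.4067, horizon 5.4189 years):
d₁ = [ln(V₀/D) + (r + σ²/2)T] / (σ√T)
   = [ln(256.5157/200.4067) + (0.0197 + 0.5·0.5406²)·5.4189] / (0.5406·√5.4189)
   = [0.246841 + 0.898585] / 1.258437 = 0.910197
d₂ = d₁ − σ√T = 0.910197 − 1.258437 = -0.348241
N(d₁) = 0.818641,  N(d₂) = 0.363830,  e^(−rT) = 0.898748
E₀ = V₀·N(d₁) − D·e^(−rT)·N(d₂)
   = 256.5157·0.818641 − 200.4067·0.898748·0.363830 = 144.462917
B₀ = V₀ − E₀ = 256.5157 − 144.462917 = 112.052783
e^(−λT) = (B₀·e^(rT)/D − 0.3)/(1 − 0.3) = (112.0528·1.112659/200.4067 − 0.3)/0.7 = 0.46016787
λ = −ln(0.46016787)/5.4189 = 0.143233

B0=112.0528 lambda=0.1432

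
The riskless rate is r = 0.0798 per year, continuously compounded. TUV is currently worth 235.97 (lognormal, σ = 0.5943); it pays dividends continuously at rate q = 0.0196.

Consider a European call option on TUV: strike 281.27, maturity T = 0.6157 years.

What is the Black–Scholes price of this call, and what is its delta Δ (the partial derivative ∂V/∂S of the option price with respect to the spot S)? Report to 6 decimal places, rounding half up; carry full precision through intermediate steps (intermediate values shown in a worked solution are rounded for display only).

price = 30.836807
Δ = 0.468819

σ√T = 0.5943·√0.6157 = 0.466327
d₁ = (ln(S/K) + (r−q+σ²/2)T) / (σ√T) = (ln(235.97/281.27) + (0.0798−0.0196+0.5943²/2)·0.6157) / 0.466327 = (-0.175610 + 0.145795) / 0.466327 = -0.063936
d₂ = d₁ − σ√T = -0.063936 − 0.466327 = -0.530262
e^{−rT} = 0.952055
e^{−qT} = 0.988005
N(d₁) = 0.474511,  N(d₂) = 0.297965
Call price V = S·e^{−qT}·N(d₁) − K·e^{−rT}·N(d₂) = 110.627185 − 79.790378 = 30.836807
Δ = e^{−qT}·N(d₁) = 0.468819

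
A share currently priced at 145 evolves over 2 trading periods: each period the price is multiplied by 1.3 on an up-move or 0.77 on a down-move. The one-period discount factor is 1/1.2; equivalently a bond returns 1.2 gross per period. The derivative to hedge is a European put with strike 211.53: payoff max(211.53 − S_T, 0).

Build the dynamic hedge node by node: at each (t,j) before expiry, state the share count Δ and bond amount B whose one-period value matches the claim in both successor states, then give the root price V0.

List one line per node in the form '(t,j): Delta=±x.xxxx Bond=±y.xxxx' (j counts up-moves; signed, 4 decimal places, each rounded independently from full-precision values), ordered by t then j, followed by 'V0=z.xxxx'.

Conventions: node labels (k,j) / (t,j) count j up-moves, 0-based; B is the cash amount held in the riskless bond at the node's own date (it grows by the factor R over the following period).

(0,0): Delta=-0.7051 Bond=119.4581
(1,0): Delta=-1.0000 Bond=176.2750
(1,1): Delta=-0.6645 Bond=135.6926
V0=17.2182

Under the risk-neutral measure, an up-move has probability p* = (R−d)/(u−d) = 0.8113 and values discount at R = 1.2.
At maturity the claim pays: V(2,0)=125.5595, V(2,1)=66.3850, V(2,2)=0.0000
(1,0): S=111.6500. Δ = (V_up−V_dn)/(S_up−S_dn) = (66.3850−125.5595)/(145.1450−85.9705) = -1.0000. V = [p*·66.3850 + (1−p*)·125.5595]/1.2 = 64.6250. B = V − Δ·S = 176.2750.
(1,1): S=188.5000. Δ = (V_up−V_dn)/(S_up−S_dn) = (0.0000−66.3850)/(245.0500−145.1450) = -0.6645. V = [p*·0.0000 + (1−p*)·66.3850]/1.2 = 10.4379. B = V − Δ·S = 135.6926.
(0,0): S=145.0000. Δ = (V_up−V_dn)/(S_up−S_dn) = (10.4379−64.6250)/(188.5000−111.6500) = -0.7051. V = [p*·10.4379 + (1−p*)·64.6250]/1.2 = 17.2182. B = V − Δ·S = 119.4581.
As a check, the time-0 holding Δ(0,0)·S0 + B(0,0) comes to 17.2182 — exactly V0.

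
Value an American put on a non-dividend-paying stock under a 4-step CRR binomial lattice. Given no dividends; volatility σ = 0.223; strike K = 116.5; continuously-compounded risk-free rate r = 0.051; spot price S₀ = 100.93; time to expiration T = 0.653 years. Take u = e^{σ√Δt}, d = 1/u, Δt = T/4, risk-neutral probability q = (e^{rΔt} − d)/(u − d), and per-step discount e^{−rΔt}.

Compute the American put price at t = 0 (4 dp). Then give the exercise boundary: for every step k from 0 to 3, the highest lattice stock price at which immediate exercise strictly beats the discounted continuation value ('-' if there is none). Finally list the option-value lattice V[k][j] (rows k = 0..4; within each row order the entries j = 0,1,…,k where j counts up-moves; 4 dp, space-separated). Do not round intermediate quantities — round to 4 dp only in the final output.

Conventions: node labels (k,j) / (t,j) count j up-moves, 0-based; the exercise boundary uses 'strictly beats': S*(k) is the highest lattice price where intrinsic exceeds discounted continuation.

params: Δt=0.16325 u=1.09429 d=0.91384 q=0.52382 e^(-rΔt)=0.99171
t_4 payoffs: 46.1121 32.2133 15.5700 0.0000 0.0000
t_3: node(3,0) S=77.0245 payoff=39.4755 vs cont=38.5096 → 39.4755 [stop]  node(3,1) S=92.2337 payoff=24.2663 vs cont=23.3004 → 24.2663 [stop]  node(3,2) S=110.4462 payoff=6.0538 vs cont=7.3526 → 7.3526 [wait]  node(3,3) S=132.2549 payoff=0.0000 vs cont=0.0000 → 0.0000 [wait]  ⇒ S*(3)=92.2337
t_2: node(2,0) S=84.2867 payoff=32.2133 vs cont=31.2473 → 32.2133 [stop]  node(2,1) S=100.9300 payoff=15.5700 vs cont=15.2788 → 15.5700 [stop]  node(2,2) S=120.8597 payoff=0.0000 vs cont=3.4721 → 3.4721 [wait]  ⇒ S*(2)=100.9300
t_1: node(1,0) S=92.2337 payoff=24.2663 vs cont=23.3004 → 24.2663 [stop]  node(1,1) S=110.4462 payoff=6.0538 vs cont=9.1563 → 9.1563 [wait]  ⇒ S*(1)=92.2337
t_0: node(0,0) S=100.9300 payoff=15.5700 vs cont=16.2158 → 16.2158 [wait]  ⇒ S*(0)=-

price = 16.2158
boundary = - 92.2337 100.9300 92.2337
tree:
16.2158
24.2663 9.1563
32.2133 15.5700 3.4721
39.4755 24.2663 7.3526 0.0000
46.1121 32.2133 15.5700 0.0000 0.0000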